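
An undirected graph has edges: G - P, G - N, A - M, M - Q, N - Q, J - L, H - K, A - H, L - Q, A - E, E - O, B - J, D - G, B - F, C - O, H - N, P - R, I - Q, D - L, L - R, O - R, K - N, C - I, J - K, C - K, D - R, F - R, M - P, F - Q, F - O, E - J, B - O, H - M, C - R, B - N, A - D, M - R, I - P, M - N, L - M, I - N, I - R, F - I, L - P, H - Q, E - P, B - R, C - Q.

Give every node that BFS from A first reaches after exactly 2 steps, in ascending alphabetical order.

G, J, K, L, N, O, P, Q, R

Level 0: A
Level 1: D, E, H, M
Level 2: G, J, K, L, N, O, P, Q, R
Level 3: B, C, F, I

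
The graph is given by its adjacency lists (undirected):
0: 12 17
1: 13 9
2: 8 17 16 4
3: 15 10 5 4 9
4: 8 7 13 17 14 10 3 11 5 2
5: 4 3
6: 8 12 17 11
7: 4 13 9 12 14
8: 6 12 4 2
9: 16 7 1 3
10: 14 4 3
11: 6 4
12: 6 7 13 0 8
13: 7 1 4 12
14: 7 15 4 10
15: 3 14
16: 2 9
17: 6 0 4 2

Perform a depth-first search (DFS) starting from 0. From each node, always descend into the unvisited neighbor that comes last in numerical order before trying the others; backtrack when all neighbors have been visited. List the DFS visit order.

0 → 17 → 6 → 12 → 13 → 7 → 14 → 15 → 3 → 10 → 4 → 11 → 8 → 2 → 16 → 9 → 1 → 5

Visit 0
0 → 17
17 → 6
6 → 12
12 → 13
13 → 7
7 → 14
14 → 15
15 → 3
3 → 10
10 → 4
4 → 11
4 → 8
8 → 2
2 → 16
16 → 9
9 → 1
4 → 5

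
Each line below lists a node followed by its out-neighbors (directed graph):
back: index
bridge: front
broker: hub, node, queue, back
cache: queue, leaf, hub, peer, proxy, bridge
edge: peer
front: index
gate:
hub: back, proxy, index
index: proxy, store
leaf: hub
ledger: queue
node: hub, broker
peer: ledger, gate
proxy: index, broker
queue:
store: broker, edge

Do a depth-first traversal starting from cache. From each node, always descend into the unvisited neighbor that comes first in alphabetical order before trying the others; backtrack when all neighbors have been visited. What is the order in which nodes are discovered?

Visit cache
cache → bridge
bridge → front
front → index
index → proxy
proxy → broker
broker → back
broker → hub
broker → node
broker → queue
index → store
store → edge
edge → peer
peer → gate
peer → ledger
cache → leaf

cache, bridge, front, index, proxy, broker, back, hub, node, queue, store, edge, peer, gate, ledger, leaf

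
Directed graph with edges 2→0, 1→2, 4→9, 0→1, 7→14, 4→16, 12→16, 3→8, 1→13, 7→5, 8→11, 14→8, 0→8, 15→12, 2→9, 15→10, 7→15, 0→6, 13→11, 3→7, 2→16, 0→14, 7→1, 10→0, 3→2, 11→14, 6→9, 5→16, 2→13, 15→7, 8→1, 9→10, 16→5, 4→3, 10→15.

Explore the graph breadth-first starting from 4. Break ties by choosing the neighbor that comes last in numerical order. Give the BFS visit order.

Visit 4; enqueue 16, 9, 3 → queue [16, 9, 3]
Visit 16; enqueue 5 → queue [9, 3, 5]
Visit 9; enqueue 10 → queue [3, 5, 10]
Visit 3; enqueue 8, 7, 2 → queue [5, 10, 8, 7, 2]
Visit 5 → queue [10, 8, 7, 2]
Visit 10; enqueue 15, 0 → queue [8, 7, 2, 15, 0]
Visit 8; enqueue 11, 1 → queue [7, 2, 15, 0, 11, 1]
Visit 7; enqueue 14 → queue [2, 15, 0, 11, 1, 14]
Visit 2; enqueue 13 → queue [15, 0, 11, 1, 14, 13]
Visit 15; enqueue 12 → queue [0, 11, 1, 14, 13, 12]
Visit 0; enqueue 6 → queue [11, 1, 14, 13, 12, 6]
Visit 11 → queue [1, 14, 13, 12, 6]
Visit 1 → queue [14, 13, 12, 6]
Visit 14 → queue [13, 12, 6]
Visit 13 → queue [12, 6]
Visit 12 → queue [6]
Visit 6 → queue []

4 → 16 → 9 → 3 → 5 → 10 → 8 → 7 → 2 → 15 → 0 → 11 → 1 → 14 → 13 → 12 → 6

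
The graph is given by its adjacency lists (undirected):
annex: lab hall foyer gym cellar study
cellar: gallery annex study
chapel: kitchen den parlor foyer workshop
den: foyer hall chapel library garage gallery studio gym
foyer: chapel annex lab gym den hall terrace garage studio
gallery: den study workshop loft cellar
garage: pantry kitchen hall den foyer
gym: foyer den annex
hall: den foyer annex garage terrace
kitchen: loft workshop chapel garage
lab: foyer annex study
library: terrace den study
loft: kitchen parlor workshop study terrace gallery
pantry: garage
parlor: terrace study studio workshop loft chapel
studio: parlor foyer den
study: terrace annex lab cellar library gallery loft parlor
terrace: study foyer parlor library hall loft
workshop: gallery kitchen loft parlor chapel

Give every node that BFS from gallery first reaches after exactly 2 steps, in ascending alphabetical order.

annex, chapel, foyer, garage, gym, hall, kitchen, lab, library, parlor, studio, terrace

Level 0: gallery
Level 1: cellar, den, loft, study, workshop
Level 2: annex, chapel, foyer, garage, gym, hall, kitchen, lab, library, parlor, studio, terrace
Level 3: pantry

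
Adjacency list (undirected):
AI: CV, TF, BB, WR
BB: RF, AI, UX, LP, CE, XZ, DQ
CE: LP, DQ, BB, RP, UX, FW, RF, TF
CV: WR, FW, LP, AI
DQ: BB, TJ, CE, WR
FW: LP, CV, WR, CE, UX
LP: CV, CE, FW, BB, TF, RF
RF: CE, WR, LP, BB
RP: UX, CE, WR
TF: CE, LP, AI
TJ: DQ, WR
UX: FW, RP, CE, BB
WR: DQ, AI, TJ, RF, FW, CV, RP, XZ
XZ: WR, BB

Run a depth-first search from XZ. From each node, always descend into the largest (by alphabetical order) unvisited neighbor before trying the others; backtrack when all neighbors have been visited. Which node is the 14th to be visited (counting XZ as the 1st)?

RF

Visit XZ
XZ → WR
WR → TJ
TJ → DQ
DQ → CE
CE → UX
UX → RP
UX → FW
FW → LP
LP → TF
TF → AI
AI → CV
AI → BB
BB → RF

Visit order: XZ, WR, TJ, DQ, CE, UX, RP, FW, LP, TF, AI, CV, BB, RF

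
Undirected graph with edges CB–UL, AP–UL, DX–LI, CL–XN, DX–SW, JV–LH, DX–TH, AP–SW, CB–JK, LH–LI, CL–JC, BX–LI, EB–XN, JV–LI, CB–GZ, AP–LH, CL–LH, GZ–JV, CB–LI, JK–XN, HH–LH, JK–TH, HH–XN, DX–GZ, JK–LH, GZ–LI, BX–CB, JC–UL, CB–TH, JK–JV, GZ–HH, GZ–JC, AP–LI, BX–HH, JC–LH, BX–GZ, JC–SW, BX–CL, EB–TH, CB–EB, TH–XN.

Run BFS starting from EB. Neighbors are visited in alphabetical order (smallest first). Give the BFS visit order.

Visit EB; enqueue CB, TH, XN → queue [CB, TH, XN]
Visit CB; enqueue BX, GZ, JK, LI, UL → queue [TH, XN, BX, GZ, JK, LI, UL]
Visit TH; enqueue DX → queue [XN, BX, GZ, JK, LI, UL, DX]
Visit XN; enqueue CL, HH → queue [BX, GZ, JK, LI, UL, DX, CL, HH]
Visit BX → queue [GZ, JK, LI, UL, DX, CL, HH]
Visit GZ; enqueue JC, JV → queue [JK, LI, UL, DX, CL, HH, JC, JV]
Visit JK; enqueue LH → queue [LI, UL, DX, CL, HH, JC, JV, LH]
Visit LI; enqueue AP → queue [UL, DX, CL, HH, JC, JV, LH, AP]
Visit UL → queue [DX, CL, HH, JC, JV, LH, AP]
Visit DX; enqueue SW → queue [CL, HH, JC, JV, LH, AP, SW]
Visit CL → queue [HH, JC, JV, LH, AP, SW]
Visit HH → queue [JC, JV, LH, AP, SW]
Visit JC → queue [JV, LH, AP, SW]
Visit JV → queue [LH, AP, SW]
Visit LH → queue [AP, SW]
Visit AP → queue [SW]
Visit SW → queue []

EB, CB, TH, XN, BX, GZ, JK, LI, UL, DX, CL, HH, JC, JV, LH, AP, SW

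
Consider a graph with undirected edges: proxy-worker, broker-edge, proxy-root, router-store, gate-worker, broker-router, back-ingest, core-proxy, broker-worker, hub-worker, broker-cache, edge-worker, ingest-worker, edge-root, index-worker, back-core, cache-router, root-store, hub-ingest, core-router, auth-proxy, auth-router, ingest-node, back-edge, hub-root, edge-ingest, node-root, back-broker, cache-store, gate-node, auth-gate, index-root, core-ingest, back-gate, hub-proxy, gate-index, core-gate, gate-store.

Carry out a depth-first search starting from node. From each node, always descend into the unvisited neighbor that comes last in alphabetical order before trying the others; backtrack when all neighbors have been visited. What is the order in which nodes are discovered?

node, root, store, router, core, proxy, worker, ingest, hub, edge, broker, cache, back, gate, index, auth

Visit node
node → root
root → store
store → router
router → core
core → proxy
proxy → worker
worker → ingest
ingest → hub
ingest → edge
edge → broker
broker → cache
broker → back
back → gate
gate → index
gate → auth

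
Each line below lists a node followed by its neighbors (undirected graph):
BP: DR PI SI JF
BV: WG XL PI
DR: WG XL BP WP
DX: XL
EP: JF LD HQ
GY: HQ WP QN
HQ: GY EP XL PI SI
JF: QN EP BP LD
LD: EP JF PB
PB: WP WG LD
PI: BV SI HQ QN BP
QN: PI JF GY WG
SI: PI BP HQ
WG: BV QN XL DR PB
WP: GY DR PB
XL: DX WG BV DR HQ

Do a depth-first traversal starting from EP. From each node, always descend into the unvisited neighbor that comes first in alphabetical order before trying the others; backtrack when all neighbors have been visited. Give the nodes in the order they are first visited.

EP HQ GY QN JF BP DR WG BV PI SI XL DX PB LD WP

Visit EP
EP → HQ
HQ → GY
GY → QN
QN → JF
JF → BP
BP → DR
DR → WG
WG → BV
BV → PI
PI → SI
BV → XL
XL → DX
WG → PB
PB → LD
PB → WP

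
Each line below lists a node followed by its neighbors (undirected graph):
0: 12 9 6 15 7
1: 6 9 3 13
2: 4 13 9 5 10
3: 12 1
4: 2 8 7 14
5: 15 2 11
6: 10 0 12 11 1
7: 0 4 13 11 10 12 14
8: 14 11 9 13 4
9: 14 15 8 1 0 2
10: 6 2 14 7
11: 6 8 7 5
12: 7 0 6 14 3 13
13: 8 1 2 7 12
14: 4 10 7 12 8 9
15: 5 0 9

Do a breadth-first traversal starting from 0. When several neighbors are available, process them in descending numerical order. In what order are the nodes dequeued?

Visit 0; enqueue 15, 12, 9, 7, 6 → queue [15, 12, 9, 7, 6]
Visit 15; enqueue 5 → queue [12, 9, 7, 6, 5]
Visit 12; enqueue 14, 13, 3 → queue [9, 7, 6, 5, 14, 13, 3]
Visit 9; enqueue 8, 2, 1 → queue [7, 6, 5, 14, 13, 3, 8, 2, 1]
Visit 7; enqueue 11, 10, 4 → queue [6, 5, 14, 13, 3, 8, 2, 1, 11, 10, 4]
Visit 6 → queue [5, 14, 13, 3, 8, 2, 1, 11, 10, 4]
Visit 5 → queue [14, 13, 3, 8, 2, 1, 11, 10, 4]
Visit 14 → queue [13, 3, 8, 2, 1, 11, 10, 4]
Visit 13 → queue [3, 8, 2, 1, 11, 10, 4]
Visit 3 → queue [8, 2, 1, 11, 10, 4]
Visit 8 → queue [2, 1, 11, 10, 4]
Visit 2 → queue [1, 11, 10, 4]
Visit 1 → queue [11, 10, 4]
Visit 11 → queue [10, 4]
Visit 10 → queue [4]
Visit 4 → queue []

0, 15, 12, 9, 7, 6, 5, 14, 13, 3, 8, 2, 1, 11, 10, 4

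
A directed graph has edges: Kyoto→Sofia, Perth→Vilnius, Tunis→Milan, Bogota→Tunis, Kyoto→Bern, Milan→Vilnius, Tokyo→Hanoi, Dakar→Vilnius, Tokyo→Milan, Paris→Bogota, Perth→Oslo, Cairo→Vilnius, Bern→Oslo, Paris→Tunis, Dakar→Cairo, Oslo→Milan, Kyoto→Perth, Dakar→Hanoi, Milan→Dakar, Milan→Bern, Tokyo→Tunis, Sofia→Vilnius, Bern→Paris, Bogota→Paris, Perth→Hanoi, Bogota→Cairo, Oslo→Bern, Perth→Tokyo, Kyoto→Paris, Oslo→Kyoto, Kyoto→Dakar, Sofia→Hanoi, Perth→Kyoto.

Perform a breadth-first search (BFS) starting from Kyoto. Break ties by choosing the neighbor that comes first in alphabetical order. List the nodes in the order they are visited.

Kyoto -> Bern -> Dakar -> Paris -> Perth -> Sofia -> Oslo -> Cairo -> Hanoi -> Vilnius -> Bogota -> Tunis -> Tokyo -> Milan

Visit Kyoto; enqueue Bern, Dakar, Paris, Perth, Sofia → queue [Bern, Dakar, Paris, Perth, Sofia]
Visit Bern; enqueue Oslo → queue [Dakar, Paris, Perth, Sofia, Oslo]
Visit Dakar; enqueue Cairo, Hanoi, Vilnius → queue [Paris, Perth, Sofia, Oslo, Cairo, Hanoi, Vilnius]
Visit Paris; enqueue Bogota, Tunis → queue [Perth, Sofia, Oslo, Cairo, Hanoi, Vilnius, Bogota, Tunis]
Visit Perth; enqueue Tokyo → queue [Sofia, Oslo, Cairo, Hanoi, Vilnius, Bogota, Tunis, Tokyo]
Visit Sofia → queue [Oslo, Cairo, Hanoi, Vilnius, Bogota, Tunis, Tokyo]
Visit Oslo; enqueue Milan → queue [Cairo, Hanoi, Vilnius, Bogota, Tunis, Tokyo, Milan]
Visit Cairo → queue [Hanoi, Vilnius, Bogota, Tunis, Tokyo, Milan]
Visit Hanoi → queue [Vilnius, Bogota, Tunis, Tokyo, Milan]
Visit Vilnius → queue [Bogota, Tunis, Tokyo, Milan]
Visit Bogota → queue [Tunis, Tokyo, Milan]
Visit Tunis → queue [Tokyo, Milan]
Visit Tokyo → queue [Milan]
Visit Milan → queue []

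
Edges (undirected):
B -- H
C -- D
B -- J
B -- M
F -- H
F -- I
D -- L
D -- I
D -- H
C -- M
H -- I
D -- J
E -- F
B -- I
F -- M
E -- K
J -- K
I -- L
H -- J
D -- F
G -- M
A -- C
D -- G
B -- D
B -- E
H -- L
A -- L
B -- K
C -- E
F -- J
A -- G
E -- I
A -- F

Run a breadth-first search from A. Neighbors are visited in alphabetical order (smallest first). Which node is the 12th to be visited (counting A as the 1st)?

Visit A; enqueue C, F, G, L → queue [C, F, G, L]
Visit C; enqueue D, E, M → queue [F, G, L, D, E, M]
Visit F; enqueue H, I, J → queue [G, L, D, E, M, H, I, J]
Visit G → queue [L, D, E, M, H, I, J]
Visit L → queue [D, E, M, H, I, J]
Visit D; enqueue B → queue [E, M, H, I, J, B]
Visit E; enqueue K → queue [M, H, I, J, B, K]
Visit M → queue [H, I, J, B, K]
Visit H → queue [I, J, B, K]
Visit I → queue [J, B, K]
Visit J → queue [B, K]
Visit B → queue [K]
Visit K → queue []

Visit order: A, C, F, G, L, D, E, M, H, I, J, B, K

B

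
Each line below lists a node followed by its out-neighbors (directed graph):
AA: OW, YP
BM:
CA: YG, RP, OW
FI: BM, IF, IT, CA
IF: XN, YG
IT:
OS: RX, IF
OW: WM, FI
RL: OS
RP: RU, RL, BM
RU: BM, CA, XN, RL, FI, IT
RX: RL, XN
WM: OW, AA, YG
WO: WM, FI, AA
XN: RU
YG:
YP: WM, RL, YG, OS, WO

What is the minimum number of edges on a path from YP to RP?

Level 0: YP
Level 1: OS, RL, WM, WO, YG
Level 2: AA, FI, IF, OW, RX
Level 3: BM, CA, IT, XN
Level 4: RP, RU
RP first appears at level 4.

4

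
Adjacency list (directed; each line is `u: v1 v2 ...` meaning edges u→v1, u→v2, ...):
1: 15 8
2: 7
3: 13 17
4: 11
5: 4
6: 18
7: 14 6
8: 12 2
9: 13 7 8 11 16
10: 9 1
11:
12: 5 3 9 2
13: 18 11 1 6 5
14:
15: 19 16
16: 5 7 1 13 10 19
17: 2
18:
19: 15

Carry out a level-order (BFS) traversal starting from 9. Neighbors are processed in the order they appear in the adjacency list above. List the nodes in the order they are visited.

Visit 9; enqueue 13, 7, 8, 11, 16 → queue [13, 7, 8, 11, 16]
Visit 13; enqueue 18, 1, 6, 5 → queue [7, 8, 11, 16, 18, 1, 6, 5]
Visit 7; enqueue 14 → queue [8, 11, 16, 18, 1, 6, 5, 14]
Visit 8; enqueue 12, 2 → queue [11, 16, 18, 1, 6, 5, 14, 12, 2]
Visit 11 → queue [16, 18, 1, 6, 5, 14, 12, 2]
Visit 16; enqueue 10, 19 → queue [18, 1, 6, 5, 14, 12, 2, 10, 19]
Visit 18 → queue [1, 6, 5, 14, 12, 2, 10, 19]
Visit 1; enqueue 15 → queue [6, 5, 14, 12, 2, 10, 19, 15]
Visit 6 → queue [5, 14, 12, 2, 10, 19, 15]
Visit 5; enqueue 4 → queue [14, 12, 2, 10, 19, 15, 4]
Visit 14 → queue [12, 2, 10, 19, 15, 4]
Visit 12; enqueue 3 → queue [2, 10, 19, 15, 4, 3]
Visit 2 → queue [10, 19, 15, 4, 3]
Visit 10 → queue [19, 15, 4, 3]
Visit 19 → queue [15, 4, 3]
Visit 15 → queue [4, 3]
Visit 4 → queue [3]
Visit 3; enqueue 17 → queue [17]
Visit 17 → queue []

9 → 13 → 7 → 8 → 11 → 16 → 18 → 1 → 6 → 5 → 14 → 12 → 2 → 10 → 19 → 15 → 4 → 3 → 17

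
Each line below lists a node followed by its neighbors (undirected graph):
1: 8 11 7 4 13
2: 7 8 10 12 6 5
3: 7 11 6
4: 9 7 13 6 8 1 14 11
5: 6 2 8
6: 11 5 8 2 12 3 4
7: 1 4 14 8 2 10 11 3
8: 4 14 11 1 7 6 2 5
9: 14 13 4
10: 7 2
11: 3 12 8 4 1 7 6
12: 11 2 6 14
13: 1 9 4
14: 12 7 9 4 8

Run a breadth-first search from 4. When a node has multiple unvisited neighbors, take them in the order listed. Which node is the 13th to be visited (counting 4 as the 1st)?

5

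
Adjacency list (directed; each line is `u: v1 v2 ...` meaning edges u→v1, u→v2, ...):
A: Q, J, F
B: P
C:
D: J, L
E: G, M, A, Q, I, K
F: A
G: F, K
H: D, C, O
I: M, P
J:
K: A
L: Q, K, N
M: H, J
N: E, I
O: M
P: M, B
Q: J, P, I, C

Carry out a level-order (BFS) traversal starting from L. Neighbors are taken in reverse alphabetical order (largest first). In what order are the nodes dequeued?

L Q N K P J I C E A M B G F H O D

Visit L; enqueue Q, N, K → queue [Q, N, K]
Visit Q; enqueue P, J, I, C → queue [N, K, P, J, I, C]
Visit N; enqueue E → queue [K, P, J, I, C, E]
Visit K; enqueue A → queue [P, J, I, C, E, A]
Visit P; enqueue M, B → queue [J, I, C, E, A, M, B]
Visit J → queue [I, C, E, A, M, B]
Visit I → queue [C, E, A, M, B]
Visit C → queue [E, A, M, B]
Visit E; enqueue G → queue [A, M, B, G]
Visit A; enqueue F → queue [M, B, G, F]
Visit M; enqueue H → queue [B, G, F, H]
Visit B → queue [G, F, H]
Visit G → queue [F, H]
Visit F → queue [H]
Visit H; enqueue O, D → queue [O, D]
Visit O → queue [D]
Visit D → queue []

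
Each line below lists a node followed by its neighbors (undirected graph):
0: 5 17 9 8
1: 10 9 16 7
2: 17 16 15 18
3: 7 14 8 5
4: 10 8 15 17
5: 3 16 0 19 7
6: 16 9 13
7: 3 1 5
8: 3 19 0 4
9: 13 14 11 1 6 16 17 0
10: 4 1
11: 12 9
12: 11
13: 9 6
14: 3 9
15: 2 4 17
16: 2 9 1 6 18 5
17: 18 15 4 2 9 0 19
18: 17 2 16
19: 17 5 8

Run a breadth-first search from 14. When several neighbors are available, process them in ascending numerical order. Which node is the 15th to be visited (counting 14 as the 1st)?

4

Visit 14; enqueue 3, 9 → queue [3, 9]
Visit 3; enqueue 5, 7, 8 → queue [9, 5, 7, 8]
Visit 9; enqueue 0, 1, 6, 11, 13, 16, 17 → queue [5, 7, 8, 0, 1, 6, 11, 13, 16, 17]
Visit 5; enqueue 19 → queue [7, 8, 0, 1, 6, 11, 13, 16, 17, 19]
Visit 7 → queue [8, 0, 1, 6, 11, 13, 16, 17, 19]
Visit 8; enqueue 4 → queue [0, 1, 6, 11, 13, 16, 17, 19, 4]
Visit 0 → queue [1, 6, 11, 13, 16, 17, 19, 4]
Visit 1; enqueue 10 → queue [6, 11, 13, 16, 17, 19, 4, 10]
Visit 6 → queue [11, 13, 16, 17, 19, 4, 10]
Visit 11; enqueue 12 → queue [13, 16, 17, 19, 4, 10, 12]
Visit 13 → queue [16, 17, 19, 4, 10, 12]
Visit 16; enqueue 2, 18 → queue [17, 19, 4, 10, 12, 2, 18]
Visit 17; enqueue 15 → queue [19, 4, 10, 12, 2, 18, 15]
Visit 19 → queue [4, 10, 12, 2, 18, 15]
Visit 4 → queue [10, 12, 2, 18, 15]
Visit 10 → queue [12, 2, 18, 15]
Visit 12 → queue [2, 18, 15]
Visit 2 → queue [18, 15]
Visit 18 → queue [15]
Visit 15 → queue []

Visit order: 14, 3, 9, 5, 7, 8, 0, 1, 6, 11, 13, 16, 17, 19, 4, 10, 12, 2, 18, 15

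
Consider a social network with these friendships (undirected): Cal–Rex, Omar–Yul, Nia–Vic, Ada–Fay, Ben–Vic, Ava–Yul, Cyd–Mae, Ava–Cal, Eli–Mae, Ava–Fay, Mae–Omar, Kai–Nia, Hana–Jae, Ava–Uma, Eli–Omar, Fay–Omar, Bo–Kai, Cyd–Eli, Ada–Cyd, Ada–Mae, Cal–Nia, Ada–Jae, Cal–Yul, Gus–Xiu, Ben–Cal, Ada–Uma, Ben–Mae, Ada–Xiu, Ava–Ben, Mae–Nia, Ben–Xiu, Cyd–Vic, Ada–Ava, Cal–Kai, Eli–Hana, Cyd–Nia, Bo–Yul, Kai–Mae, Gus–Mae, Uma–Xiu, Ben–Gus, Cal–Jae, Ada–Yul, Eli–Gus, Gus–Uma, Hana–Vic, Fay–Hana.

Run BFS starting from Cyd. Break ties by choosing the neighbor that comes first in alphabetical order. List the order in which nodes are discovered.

Visit Cyd; enqueue Ada, Eli, Mae, Nia, Vic → queue [Ada, Eli, Mae, Nia, Vic]
Visit Ada; enqueue Ava, Fay, Jae, Uma, Xiu, Yul → queue [Eli, Mae, Nia, Vic, Ava, Fay, Jae, Uma, Xiu, Yul]
Visit Eli; enqueue Gus, Hana, Omar → queue [Mae, Nia, Vic, Ava, Fay, Jae, Uma, Xiu, Yul, Gus, Hana, Omar]
Visit Mae; enqueue Ben, Kai → queue [Nia, Vic, Ava, Fay, Jae, Uma, Xiu, Yul, Gus, Hana, Omar, Ben, Kai]
Visit Nia; enqueue Cal → queue [Vic, Ava, Fay, Jae, Uma, Xiu, Yul, Gus, Hana, Omar, Ben, Kai, Cal]
Visit Vic → queue [Ava, Fay, Jae, Uma, Xiu, Yul, Gus, Hana, Omar, Ben, Kai, Cal]
Visit Ava → queue [Fay, Jae, Uma, Xiu, Yul, Gus, Hana, Omar, Ben, Kai, Cal]
Visit Fay → queue [Jae, Uma, Xiu, Yul, Gus, Hana, Omar, Ben, Kai, Cal]
Visit Jae → queue [Uma, Xiu, Yul, Gus, Hana, Omar, Ben, Kai, Cal]
Visit Uma → queue [Xiu, Yul, Gus, Hana, Omar, Ben, Kai, Cal]
Visit Xiu → queue [Yul, Gus, Hana, Omar, Ben, Kai, Cal]
Visit Yul; enqueue Bo → queue [Gus, Hana, Omar, Ben, Kai, Cal, Bo]
Visit Gus → queue [Hana, Omar, Ben, Kai, Cal, Bo]
Visit Hana → queue [Omar, Ben, Kai, Cal, Bo]
Visit Omar → queue [Ben, Kai, Cal, Bo]
Visit Ben → queue [Kai, Cal, Bo]
Visit Kai → queue [Cal, Bo]
Visit Cal; enqueue Rex → queue [Bo, Rex]
Visit Bo → queue [Rex]
Visit Rex → queue []

Cyd, Ada, Eli, Mae, Nia, Vic, Ava, Fay, Jae, Uma, Xiu, Yul, Gus, Hana, Omar, Ben, Kai, Cal, Bo, Rex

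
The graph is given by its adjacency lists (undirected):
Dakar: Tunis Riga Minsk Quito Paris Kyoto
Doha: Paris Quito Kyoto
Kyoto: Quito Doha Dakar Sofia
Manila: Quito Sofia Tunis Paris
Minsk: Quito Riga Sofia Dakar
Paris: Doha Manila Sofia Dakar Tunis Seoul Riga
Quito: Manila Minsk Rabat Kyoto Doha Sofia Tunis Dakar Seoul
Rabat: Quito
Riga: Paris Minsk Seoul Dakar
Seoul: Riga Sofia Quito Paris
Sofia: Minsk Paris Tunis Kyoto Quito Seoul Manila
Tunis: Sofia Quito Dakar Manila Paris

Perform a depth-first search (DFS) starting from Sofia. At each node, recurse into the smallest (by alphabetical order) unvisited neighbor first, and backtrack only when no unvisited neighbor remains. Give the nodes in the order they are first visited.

Visit Sofia
Sofia → Kyoto
Kyoto → Dakar
Dakar → Minsk
Minsk → Quito
Quito → Doha
Doha → Paris
Paris → Manila
Manila → Tunis
Paris → Riga
Riga → Seoul
Quito → Rabat

Sofia → Kyoto → Dakar → Minsk → Quito → Doha → Paris → Manila → Tunis → Riga → Seoul → Rabat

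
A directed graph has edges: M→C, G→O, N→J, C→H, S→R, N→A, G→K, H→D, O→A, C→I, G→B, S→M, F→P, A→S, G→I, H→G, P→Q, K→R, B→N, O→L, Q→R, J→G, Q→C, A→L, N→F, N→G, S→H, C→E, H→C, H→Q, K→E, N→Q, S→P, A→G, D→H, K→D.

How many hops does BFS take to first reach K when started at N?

2

Level 0: N
Level 1: A, F, G, J, Q
Level 2: B, C, I, K, L, O, P, R, S
Level 3: D, E, H, M
K first appears at level 2.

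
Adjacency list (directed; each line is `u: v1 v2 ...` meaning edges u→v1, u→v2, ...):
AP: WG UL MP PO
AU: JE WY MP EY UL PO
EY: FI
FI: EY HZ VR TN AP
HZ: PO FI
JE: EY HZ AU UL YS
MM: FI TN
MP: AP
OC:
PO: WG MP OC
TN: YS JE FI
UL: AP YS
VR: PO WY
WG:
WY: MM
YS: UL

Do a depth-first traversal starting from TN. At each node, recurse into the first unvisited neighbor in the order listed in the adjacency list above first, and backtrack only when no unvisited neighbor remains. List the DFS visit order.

Visit TN
TN → YS
YS → UL
UL → AP
AP → WG
AP → MP
AP → PO
PO → OC
TN → JE
JE → EY
EY → FI
FI → HZ
FI → VR
VR → WY
WY → MM
JE → AU

TN -> YS -> UL -> AP -> WG -> MP -> PO -> OC -> JE -> EY -> FI -> HZ -> VR -> WY -> MM -> AU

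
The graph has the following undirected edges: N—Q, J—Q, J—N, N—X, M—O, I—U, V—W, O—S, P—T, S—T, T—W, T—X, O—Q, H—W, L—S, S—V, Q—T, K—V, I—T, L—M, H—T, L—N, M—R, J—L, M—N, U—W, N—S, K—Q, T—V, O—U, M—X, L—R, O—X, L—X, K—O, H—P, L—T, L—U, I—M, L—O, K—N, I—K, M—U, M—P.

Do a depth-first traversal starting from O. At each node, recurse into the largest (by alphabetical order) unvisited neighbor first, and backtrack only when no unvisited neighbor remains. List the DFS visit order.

Visit O
O → X
X → T
T → W
W → V
V → S
S → N
N → Q
Q → K
K → I
I → U
U → M
M → R
R → L
L → J
M → P
P → H

O, X, T, W, V, S, N, Q, K, I, U, M, R, L, J, P, H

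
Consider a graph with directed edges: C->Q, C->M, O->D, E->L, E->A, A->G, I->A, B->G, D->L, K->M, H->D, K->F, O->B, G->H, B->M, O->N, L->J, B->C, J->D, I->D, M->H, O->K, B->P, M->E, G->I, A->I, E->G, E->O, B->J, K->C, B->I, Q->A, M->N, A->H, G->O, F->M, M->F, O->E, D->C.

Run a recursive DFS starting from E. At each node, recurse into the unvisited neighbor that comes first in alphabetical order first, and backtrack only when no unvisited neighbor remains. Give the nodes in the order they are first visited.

E → A → G → H → D → C → M → F → N → Q → L → J → I → O → B → P → K

Visit E
E → A
A → G
G → H
H → D
D → C
C → M
M → F
M → N
C → Q
D → L
L → J
G → I
G → O
O → B
B → P
O → K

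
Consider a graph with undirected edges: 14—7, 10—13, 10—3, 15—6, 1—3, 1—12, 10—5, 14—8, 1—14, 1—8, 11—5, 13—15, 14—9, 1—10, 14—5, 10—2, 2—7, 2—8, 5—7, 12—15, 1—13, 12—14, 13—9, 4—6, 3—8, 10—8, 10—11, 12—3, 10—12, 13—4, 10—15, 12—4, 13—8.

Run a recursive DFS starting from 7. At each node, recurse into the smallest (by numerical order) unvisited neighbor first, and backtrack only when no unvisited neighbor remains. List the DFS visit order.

7 2 8 1 3 10 5 11 14 9 13 4 6 15 12

Visit 7
7 → 2
2 → 8
8 → 1
1 → 3
3 → 10
10 → 5
5 → 11
5 → 14
14 → 9
9 → 13
13 → 4
4 → 6
6 → 15
15 → 12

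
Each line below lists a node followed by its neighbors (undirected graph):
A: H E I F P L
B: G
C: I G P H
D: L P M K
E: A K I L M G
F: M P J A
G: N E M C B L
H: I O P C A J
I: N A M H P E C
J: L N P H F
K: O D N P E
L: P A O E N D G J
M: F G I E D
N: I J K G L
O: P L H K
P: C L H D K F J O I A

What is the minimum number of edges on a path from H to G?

Level 0: H
Level 1: A, C, I, J, O, P
Level 2: D, E, F, G, K, L, M, N
Level 3: B
G first appears at level 2.

2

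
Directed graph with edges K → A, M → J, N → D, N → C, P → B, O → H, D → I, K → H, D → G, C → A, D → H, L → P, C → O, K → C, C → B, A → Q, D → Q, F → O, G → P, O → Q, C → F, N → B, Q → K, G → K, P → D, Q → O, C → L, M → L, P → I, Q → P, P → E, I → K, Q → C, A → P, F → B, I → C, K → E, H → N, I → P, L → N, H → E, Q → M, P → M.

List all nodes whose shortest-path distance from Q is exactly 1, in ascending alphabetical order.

Level 0: Q
Level 1: C, K, M, O, P
Level 2: A, B, D, E, F, H, I, J, L
Level 3: G, N

C, K, M, O, P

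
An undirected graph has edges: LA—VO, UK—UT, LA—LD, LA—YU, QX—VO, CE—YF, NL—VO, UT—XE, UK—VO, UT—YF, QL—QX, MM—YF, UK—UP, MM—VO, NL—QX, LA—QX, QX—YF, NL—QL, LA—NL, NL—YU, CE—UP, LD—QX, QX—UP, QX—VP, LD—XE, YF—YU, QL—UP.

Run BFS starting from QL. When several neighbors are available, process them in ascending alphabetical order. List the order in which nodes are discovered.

QL NL QX UP LA VO YU LD VP YF CE UK MM XE UT

Visit QL; enqueue NL, QX, UP → queue [NL, QX, UP]
Visit NL; enqueue LA, VO, YU → queue [QX, UP, LA, VO, YU]
Visit QX; enqueue LD, VP, YF → queue [UP, LA, VO, YU, LD, VP, YF]
Visit UP; enqueue CE, UK → queue [LA, VO, YU, LD, VP, YF, CE, UK]
Visit LA → queue [VO, YU, LD, VP, YF, CE, UK]
Visit VO; enqueue MM → queue [YU, LD, VP, YF, CE, UK, MM]
Visit YU → queue [LD, VP, YF, CE, UK, MM]
Visit LD; enqueue XE → queue [VP, YF, CE, UK, MM, XE]
Visit VP → queue [YF, CE, UK, MM, XE]
Visit YF; enqueue UT → queue [CE, UK, MM, XE, UT]
Visit CE → queue [UK, MM, XE, UT]
Visit UK → queue [MM, XE, UT]
Visit MM → queue [XE, UT]
Visit XE → queue [UT]
Visit UT → queue []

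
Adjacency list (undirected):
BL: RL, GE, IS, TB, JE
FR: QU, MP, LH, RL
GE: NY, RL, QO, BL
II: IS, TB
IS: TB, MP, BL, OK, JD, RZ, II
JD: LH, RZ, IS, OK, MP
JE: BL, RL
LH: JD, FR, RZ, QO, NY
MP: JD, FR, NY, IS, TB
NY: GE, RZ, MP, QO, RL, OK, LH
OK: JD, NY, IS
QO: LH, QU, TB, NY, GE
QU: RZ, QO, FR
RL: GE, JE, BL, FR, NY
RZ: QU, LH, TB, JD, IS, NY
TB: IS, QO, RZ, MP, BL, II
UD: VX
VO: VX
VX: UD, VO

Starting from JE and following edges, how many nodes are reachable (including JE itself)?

16

BFS from JE visits: JE, BL, RL, GE, IS, TB, FR, NY, QO, II, JD, MP, OK, RZ, LH, QU
Reachable nodes: 16 of 19 total.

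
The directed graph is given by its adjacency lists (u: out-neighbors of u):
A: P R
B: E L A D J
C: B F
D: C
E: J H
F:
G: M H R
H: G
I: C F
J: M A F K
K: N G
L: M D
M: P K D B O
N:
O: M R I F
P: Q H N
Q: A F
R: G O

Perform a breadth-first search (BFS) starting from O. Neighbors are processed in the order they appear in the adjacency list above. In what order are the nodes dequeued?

Visit O; enqueue M, R, I, F → queue [M, R, I, F]
Visit M; enqueue P, K, D, B → queue [R, I, F, P, K, D, B]
Visit R; enqueue G → queue [I, F, P, K, D, B, G]
Visit I; enqueue C → queue [F, P, K, D, B, G, C]
Visit F → queue [P, K, D, B, G, C]
Visit P; enqueue Q, H, N → queue [K, D, B, G, C, Q, H, N]
Visit K → queue [D, B, G, C, Q, H, N]
Visit D → queue [B, G, C, Q, H, N]
Visit B; enqueue E, L, A, J → queue [G, C, Q, H, N, E, L, A, J]
Visit G → queue [C, Q, H, N, E, L, A, J]
Visit C → queue [Q, H, N, E, L, A, J]
Visit Q → queue [H, N, E, L, A, J]
Visit H → queue [N, E, L, A, J]
Visit N → queue [E, L, A, J]
Visit E → queue [L, A, J]
Visit L → queue [A, J]
Visit A → queue [J]
Visit J → queue []

O → M → R → I → F → P → K → D → B → G → C → Q → H → N → E → L → A → J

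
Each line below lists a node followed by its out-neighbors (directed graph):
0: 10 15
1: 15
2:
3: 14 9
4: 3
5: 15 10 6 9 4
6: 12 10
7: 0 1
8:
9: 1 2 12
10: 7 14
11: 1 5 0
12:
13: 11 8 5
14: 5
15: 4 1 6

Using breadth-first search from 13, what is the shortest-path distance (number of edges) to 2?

Level 0: 13
Level 1: 5, 8, 11
Level 2: 0, 1, 4, 6, 9, 10, 15
Level 3: 2, 3, 7, 12, 14
2 first appears at level 3.

3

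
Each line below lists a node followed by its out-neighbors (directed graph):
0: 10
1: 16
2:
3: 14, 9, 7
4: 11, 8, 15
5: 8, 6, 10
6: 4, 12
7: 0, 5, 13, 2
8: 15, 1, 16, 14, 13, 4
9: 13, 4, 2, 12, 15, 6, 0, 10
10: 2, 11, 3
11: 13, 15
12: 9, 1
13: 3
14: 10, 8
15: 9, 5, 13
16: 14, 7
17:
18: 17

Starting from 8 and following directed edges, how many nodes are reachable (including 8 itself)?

BFS from 8 visits: 8, 15, 1, 16, 14, 13, 4, 9, 5, 7, 10, 3, 11, 2, 12, 6, 0
Reachable nodes: 17 of 19 total.

17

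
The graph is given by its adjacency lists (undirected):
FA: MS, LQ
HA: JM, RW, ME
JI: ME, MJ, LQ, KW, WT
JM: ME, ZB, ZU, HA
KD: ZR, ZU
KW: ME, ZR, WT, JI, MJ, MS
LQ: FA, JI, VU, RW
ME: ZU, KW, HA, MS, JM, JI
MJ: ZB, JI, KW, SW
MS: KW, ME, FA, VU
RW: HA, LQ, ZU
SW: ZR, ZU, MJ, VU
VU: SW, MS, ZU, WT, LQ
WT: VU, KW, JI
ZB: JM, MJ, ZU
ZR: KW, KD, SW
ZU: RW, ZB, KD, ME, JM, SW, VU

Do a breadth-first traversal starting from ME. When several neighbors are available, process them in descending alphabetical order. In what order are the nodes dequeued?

ME ZU MS KW JM JI HA ZB VU SW RW KD FA ZR WT MJ LQ

Visit ME; enqueue ZU, MS, KW, JM, JI, HA → queue [ZU, MS, KW, JM, JI, HA]
Visit ZU; enqueue ZB, VU, SW, RW, KD → queue [MS, KW, JM, JI, HA, ZB, VU, SW, RW, KD]
Visit MS; enqueue FA → queue [KW, JM, JI, HA, ZB, VU, SW, RW, KD, FA]
Visit KW; enqueue ZR, WT, MJ → queue [JM, JI, HA, ZB, VU, SW, RW, KD, FA, ZR, WT, MJ]
Visit JM → queue [JI, HA, ZB, VU, SW, RW, KD, FA, ZR, WT, MJ]
Visit JI; enqueue LQ → queue [HA, ZB, VU, SW, RW, KD, FA, ZR, WT, MJ, LQ]
Visit HA → queue [ZB, VU, SW, RW, KD, FA, ZR, WT, MJ, LQ]
Visit ZB → queue [VU, SW, RW, KD, FA, ZR, WT, MJ, LQ]
Visit VU → queue [SW, RW, KD, FA, ZR, WT, MJ, LQ]
Visit SW → queue [RW, KD, FA, ZR, WT, MJ, LQ]
Visit RW → queue [KD, FA, ZR, WT, MJ, LQ]
Visit KD → queue [FA, ZR, WT, MJ, LQ]
Visit FA → queue [ZR, WT, MJ, LQ]
Visit ZR → queue [WT, MJ, LQ]
Visit WT → queue [MJ, LQ]
Visit MJ → queue [LQ]
Visit LQ → queue []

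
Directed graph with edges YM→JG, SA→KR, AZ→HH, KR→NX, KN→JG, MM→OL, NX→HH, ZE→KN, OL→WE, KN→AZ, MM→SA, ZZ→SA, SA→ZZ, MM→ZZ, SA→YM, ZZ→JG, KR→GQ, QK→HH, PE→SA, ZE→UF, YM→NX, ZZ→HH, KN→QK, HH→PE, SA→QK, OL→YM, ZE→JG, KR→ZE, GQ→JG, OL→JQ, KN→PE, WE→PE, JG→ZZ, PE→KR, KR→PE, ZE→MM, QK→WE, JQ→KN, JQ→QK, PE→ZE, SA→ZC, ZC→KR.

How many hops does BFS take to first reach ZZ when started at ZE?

2

Level 0: ZE
Level 1: JG, KN, MM, UF
Level 2: AZ, OL, PE, QK, SA, ZZ
Level 3: HH, JQ, KR, WE, YM, ZC
Level 4: GQ, NX
ZZ first appears at level 2.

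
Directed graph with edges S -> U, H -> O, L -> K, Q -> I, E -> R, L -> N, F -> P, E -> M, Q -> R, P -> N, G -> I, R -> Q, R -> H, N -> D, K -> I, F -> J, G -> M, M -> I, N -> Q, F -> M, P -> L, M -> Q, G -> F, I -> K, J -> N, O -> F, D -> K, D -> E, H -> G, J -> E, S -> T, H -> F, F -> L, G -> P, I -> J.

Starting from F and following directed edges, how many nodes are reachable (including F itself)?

15

BFS from F visits: F, P, M, L, J, N, Q, I, K, E, D, R, H, O, G
Reachable nodes: 15 of 18 total.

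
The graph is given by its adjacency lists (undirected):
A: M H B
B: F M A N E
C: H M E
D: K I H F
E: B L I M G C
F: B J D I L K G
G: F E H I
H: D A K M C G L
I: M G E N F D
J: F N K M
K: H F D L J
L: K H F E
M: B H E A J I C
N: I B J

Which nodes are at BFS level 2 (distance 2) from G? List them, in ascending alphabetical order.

A, B, C, D, J, K, L, M, N

Level 0: G
Level 1: E, F, H, I
Level 2: A, B, C, D, J, K, L, M, N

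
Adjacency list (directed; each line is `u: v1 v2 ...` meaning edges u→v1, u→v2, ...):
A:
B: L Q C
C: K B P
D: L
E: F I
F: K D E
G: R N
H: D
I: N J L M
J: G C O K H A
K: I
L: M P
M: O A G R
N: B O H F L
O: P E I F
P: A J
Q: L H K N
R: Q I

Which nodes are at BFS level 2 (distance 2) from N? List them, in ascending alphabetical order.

Level 0: N
Level 1: B, F, H, L, O
Level 2: C, D, E, I, K, M, P, Q
Level 3: A, G, J, R

C, D, E, I, K, M, P, Q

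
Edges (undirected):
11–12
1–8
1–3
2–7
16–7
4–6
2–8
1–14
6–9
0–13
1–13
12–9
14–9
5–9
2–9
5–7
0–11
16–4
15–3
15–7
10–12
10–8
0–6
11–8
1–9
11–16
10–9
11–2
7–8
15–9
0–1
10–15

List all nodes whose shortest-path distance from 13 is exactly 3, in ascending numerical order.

2, 4, 5, 7, 10, 12, 15, 16

Level 0: 13
Level 1: 0, 1
Level 2: 3, 6, 8, 9, 11, 14
Level 3: 2, 4, 5, 7, 10, 12, 15, 16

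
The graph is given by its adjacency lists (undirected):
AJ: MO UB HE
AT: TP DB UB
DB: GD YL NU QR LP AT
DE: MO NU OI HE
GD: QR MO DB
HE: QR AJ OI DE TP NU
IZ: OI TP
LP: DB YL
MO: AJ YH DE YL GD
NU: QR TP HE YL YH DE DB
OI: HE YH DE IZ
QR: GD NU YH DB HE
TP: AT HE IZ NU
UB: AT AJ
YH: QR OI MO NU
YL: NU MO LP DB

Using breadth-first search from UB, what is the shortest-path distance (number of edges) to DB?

Level 0: UB
Level 1: AJ, AT
Level 2: DB, HE, MO, TP
Level 3: DE, GD, IZ, LP, NU, OI, QR, YH, YL
DB first appears at level 2.

2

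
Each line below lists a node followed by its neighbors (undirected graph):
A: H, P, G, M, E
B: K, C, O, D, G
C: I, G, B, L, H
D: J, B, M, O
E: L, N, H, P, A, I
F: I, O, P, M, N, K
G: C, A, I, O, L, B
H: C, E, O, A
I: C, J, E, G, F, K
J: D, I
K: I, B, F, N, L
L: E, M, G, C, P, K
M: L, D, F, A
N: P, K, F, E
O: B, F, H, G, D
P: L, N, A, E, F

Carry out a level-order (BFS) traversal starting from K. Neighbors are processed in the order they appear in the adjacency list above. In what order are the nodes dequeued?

K → I → B → F → N → L → C → J → E → G → O → D → P → M → H → A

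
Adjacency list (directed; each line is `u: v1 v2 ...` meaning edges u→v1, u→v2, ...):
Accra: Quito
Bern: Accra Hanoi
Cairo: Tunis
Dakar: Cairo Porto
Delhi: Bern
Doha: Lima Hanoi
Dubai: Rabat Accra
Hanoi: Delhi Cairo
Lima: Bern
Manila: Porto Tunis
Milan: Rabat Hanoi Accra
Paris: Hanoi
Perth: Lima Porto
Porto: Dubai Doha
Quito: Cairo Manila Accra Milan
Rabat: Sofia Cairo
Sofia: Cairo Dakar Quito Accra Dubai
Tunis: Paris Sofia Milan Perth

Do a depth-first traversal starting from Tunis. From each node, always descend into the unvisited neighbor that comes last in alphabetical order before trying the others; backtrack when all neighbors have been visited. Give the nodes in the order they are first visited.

Visit Tunis
Tunis → Sofia
Sofia → Quito
Quito → Milan
Milan → Rabat
Rabat → Cairo
Milan → Hanoi
Hanoi → Delhi
Delhi → Bern
Bern → Accra
Quito → Manila
Manila → Porto
Porto → Dubai
Porto → Doha
Doha → Lima
Sofia → Dakar
Tunis → Perth
Tunis → Paris

Tunis, Sofia, Quito, Milan, Rabat, Cairo, Hanoi, Delhi, Bern, Accra, Manila, Porto, Dubai, Doha, Lima, Dakar, Perth, Paris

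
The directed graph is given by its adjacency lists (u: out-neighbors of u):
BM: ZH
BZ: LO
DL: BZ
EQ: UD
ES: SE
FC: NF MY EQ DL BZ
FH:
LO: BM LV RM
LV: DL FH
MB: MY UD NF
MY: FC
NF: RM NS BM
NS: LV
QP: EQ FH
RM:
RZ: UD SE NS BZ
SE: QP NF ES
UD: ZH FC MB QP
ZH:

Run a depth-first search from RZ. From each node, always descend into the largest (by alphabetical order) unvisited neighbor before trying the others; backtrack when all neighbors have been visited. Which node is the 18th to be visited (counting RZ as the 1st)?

Visit RZ
RZ → UD
UD → ZH
UD → QP
QP → FH
QP → EQ
UD → MB
MB → NF
NF → RM
NF → NS
NS → LV
LV → DL
DL → BZ
BZ → LO
LO → BM
MB → MY
MY → FC
RZ → SE
SE → ES

Visit order: RZ, UD, ZH, QP, FH, EQ, MB, NF, RM, NS, LV, DL, BZ, LO, BM, MY, FC, SE, ES

SE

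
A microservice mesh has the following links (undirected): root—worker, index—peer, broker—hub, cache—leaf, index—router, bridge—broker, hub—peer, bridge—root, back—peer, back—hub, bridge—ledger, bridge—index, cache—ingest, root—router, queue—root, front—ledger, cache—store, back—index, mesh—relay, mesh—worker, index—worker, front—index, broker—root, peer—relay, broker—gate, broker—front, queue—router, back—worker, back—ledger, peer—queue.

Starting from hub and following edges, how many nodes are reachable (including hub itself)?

15

BFS from hub visits: hub, back, broker, peer, index, ledger, worker, bridge, front, gate, root, queue, relay, router, mesh
Reachable nodes: 15 of 19 total.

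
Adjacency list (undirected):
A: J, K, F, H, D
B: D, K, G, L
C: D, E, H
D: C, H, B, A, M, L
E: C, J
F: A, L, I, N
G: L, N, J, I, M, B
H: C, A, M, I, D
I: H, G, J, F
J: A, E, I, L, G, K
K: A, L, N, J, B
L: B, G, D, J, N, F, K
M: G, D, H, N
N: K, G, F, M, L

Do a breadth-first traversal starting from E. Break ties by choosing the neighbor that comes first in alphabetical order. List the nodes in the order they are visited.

E C J D H A G I K L B M F N

Visit E; enqueue C, J → queue [C, J]
Visit C; enqueue D, H → queue [J, D, H]
Visit J; enqueue A, G, I, K, L → queue [D, H, A, G, I, K, L]
Visit D; enqueue B, M → queue [H, A, G, I, K, L, B, M]
Visit H → queue [A, G, I, K, L, B, M]
Visit A; enqueue F → queue [G, I, K, L, B, M, F]
Visit G; enqueue N → queue [I, K, L, B, M, F, N]
Visit I → queue [K, L, B, M, F, N]
Visit K → queue [L, B, M, F, N]
Visit L → queue [B, M, F, N]
Visit B → queue [M, F, N]
Visit M → queue [F, N]
Visit F → queue [N]
Visit N → queue []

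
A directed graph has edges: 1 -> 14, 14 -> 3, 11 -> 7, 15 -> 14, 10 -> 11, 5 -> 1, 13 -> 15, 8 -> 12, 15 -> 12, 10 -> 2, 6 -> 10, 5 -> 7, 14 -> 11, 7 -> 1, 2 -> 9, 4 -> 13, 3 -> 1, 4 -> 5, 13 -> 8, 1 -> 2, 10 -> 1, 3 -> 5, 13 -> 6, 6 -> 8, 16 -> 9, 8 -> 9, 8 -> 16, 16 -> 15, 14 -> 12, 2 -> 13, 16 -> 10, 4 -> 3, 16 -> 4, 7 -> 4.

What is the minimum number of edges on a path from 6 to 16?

Level 0: 6
Level 1: 8, 10
Level 2: 1, 2, 9, 11, 12, 16
Level 3: 4, 7, 13, 14, 15
Level 4: 3, 5
16 first appears at level 2.

2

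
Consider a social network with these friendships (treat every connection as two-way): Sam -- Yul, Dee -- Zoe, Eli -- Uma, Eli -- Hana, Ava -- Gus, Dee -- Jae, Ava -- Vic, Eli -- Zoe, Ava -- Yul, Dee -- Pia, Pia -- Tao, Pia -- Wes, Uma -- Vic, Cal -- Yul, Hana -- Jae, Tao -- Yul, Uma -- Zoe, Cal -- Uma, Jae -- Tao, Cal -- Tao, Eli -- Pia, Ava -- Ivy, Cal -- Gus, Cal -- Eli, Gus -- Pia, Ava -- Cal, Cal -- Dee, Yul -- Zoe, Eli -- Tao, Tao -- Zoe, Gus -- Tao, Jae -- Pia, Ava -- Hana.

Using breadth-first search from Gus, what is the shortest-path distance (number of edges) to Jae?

2

Level 0: Gus
Level 1: Ava, Cal, Pia, Tao
Level 2: Dee, Eli, Hana, Ivy, Jae, Uma, Vic, Wes, Yul, Zoe
Level 3: Sam
Jae first appears at level 2.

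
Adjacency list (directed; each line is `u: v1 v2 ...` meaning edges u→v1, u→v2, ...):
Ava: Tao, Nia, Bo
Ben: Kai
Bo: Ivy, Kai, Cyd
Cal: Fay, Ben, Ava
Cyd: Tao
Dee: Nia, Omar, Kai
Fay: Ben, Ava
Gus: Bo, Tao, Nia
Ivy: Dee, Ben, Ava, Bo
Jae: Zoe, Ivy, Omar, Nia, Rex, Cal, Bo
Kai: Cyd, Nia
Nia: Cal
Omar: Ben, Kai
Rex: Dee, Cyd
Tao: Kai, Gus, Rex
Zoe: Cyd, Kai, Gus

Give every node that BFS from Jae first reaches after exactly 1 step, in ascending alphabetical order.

Bo, Cal, Ivy, Nia, Omar, Rex, Zoe

Level 0: Jae
Level 1: Bo, Cal, Ivy, Nia, Omar, Rex, Zoe
Level 2: Ava, Ben, Cyd, Dee, Fay, Gus, Kai
Level 3: Tao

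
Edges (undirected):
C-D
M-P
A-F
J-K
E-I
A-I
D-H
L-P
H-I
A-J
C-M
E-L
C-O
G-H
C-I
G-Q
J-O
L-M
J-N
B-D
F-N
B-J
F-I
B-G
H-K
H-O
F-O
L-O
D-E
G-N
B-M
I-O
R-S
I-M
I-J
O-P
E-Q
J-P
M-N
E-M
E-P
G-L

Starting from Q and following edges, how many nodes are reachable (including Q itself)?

BFS from Q visits: Q, E, G, D, I, L, M, P, B, H, N, C, A, F, J, O, K
Reachable nodes: 17 of 19 total.

17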